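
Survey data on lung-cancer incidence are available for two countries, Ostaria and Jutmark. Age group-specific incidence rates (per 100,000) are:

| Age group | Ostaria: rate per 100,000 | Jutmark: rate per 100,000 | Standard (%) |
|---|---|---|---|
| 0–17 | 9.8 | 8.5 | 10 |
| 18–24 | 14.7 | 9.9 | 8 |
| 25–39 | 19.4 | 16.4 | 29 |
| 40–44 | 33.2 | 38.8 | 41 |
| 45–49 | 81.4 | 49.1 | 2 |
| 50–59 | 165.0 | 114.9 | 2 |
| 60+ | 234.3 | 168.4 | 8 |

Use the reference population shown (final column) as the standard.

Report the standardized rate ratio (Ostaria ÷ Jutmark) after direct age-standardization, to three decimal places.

1.154

Standard weights: 0.10, 0.08, 0.29, 0.41, 0.02, 0.02, 0.08.
Ostaria: 0.1000×9.8 + 0.0800×14.7 + 0.2900×19.4 + 0.4100×33.2 + 0.0200×81.4 + 0.0200×165.0 + 0.0800×234.3 = 45.0660 per 100,000.
Jutmark: 0.1000×8.5 + 0.0800×9.9 + 0.2900×16.4 + 0.4100×38.8 + 0.0200×49.1 + 0.0200×114.9 + 0.0800×168.4 = 39.0580 per 100,000.
Ratio = 45.0660 ÷ 39.0580 = 1.15382.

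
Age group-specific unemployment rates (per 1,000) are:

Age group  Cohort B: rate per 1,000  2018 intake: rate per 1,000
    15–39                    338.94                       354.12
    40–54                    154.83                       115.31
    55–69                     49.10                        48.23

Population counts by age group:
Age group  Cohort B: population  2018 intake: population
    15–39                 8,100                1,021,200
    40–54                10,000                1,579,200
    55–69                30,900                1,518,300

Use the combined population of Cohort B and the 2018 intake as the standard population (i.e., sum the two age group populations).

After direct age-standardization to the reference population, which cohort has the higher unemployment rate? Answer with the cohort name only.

Cohort B

Combined standard total = 4,167,700; weights = 0.2470, 0.3813, 0.3717.
Cohort B: 0.2470×338.94 + 0.3813×154.83 + 0.3717×49.10 = 160.9983 per 1,000.
The 2018 intake: 0.2470×354.12 + 0.3813×115.31 + 0.3717×48.23 = 149.3544 per 1,000.
The crude rates (118.59 vs 149.79) would put the 2018 intake higher, but that reflects its age composition; once standardized to a common age structure, Cohort B has the higher underlying rate.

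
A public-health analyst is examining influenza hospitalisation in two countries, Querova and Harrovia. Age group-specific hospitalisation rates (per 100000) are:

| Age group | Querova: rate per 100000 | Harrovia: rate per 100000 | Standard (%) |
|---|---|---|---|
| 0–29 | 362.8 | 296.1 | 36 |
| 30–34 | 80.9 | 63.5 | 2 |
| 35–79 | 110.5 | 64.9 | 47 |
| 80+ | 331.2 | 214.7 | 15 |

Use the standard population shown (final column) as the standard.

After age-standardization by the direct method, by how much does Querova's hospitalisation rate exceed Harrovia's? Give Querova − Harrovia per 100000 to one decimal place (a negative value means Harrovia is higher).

Standard weights: 0.36, 0.02, 0.47, 0.15.
Querova: 0.3600×362.8 + 0.0200×80.9 + 0.4700×110.5 + 0.1500×331.2 = 233.8410 per 100000.
Harrovia: 0.3600×296.1 + 0.0200×63.5 + 0.4700×64.9 + 0.1500×214.7 = 170.5740 per 100000.
Difference = 233.8410 − 170.5740 = 63.2670.

63.3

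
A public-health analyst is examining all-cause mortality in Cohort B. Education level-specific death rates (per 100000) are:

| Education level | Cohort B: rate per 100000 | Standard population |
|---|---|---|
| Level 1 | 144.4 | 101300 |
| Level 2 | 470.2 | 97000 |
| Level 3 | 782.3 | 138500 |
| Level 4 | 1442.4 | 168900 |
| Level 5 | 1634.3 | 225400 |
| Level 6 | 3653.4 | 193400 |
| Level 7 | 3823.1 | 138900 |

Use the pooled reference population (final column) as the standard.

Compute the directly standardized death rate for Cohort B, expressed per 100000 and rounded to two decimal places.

Standard total = 1063400; weights = 0.0953, 0.0912, 0.1302, 0.1588, 0.2120, 0.1819, 0.1306.
Standardized rate: 0.0953×144.4 + 0.0912×470.2 + 0.1302×782.3 + 0.1588×1442.4 + 0.2120×1634.3 + 0.1819×3653.4 + 0.1306×3823.1 = 1897.8507 per 100000.

1897.85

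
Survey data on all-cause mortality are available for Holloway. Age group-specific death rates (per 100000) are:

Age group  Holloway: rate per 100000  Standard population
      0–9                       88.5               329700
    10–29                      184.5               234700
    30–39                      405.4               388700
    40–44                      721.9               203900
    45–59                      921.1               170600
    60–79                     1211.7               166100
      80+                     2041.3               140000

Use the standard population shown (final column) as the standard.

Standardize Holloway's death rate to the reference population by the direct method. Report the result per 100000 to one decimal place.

625.2

Standard total = 1633700; weights = 0.2018, 0.1437, 0.2379, 0.1248, 0.1044, 0.1017, 0.0857.
Standardized rate: 0.2018×88.5 + 0.1437×184.5 + 0.2379×405.4 + 0.1248×721.9 + 0.1044×921.1 + 0.1017×1211.7 + 0.0857×2041.3 = 625.2311 per 100000.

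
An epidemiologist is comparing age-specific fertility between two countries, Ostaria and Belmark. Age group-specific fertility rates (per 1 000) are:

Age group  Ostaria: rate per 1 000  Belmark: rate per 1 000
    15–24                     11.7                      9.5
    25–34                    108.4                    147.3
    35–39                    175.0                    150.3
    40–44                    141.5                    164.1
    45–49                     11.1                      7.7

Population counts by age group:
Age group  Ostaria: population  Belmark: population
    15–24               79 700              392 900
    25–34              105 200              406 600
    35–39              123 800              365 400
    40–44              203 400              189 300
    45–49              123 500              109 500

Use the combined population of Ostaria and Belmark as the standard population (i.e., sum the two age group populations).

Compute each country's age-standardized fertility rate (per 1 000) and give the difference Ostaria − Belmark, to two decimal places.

Combined standard total = 2 099 300; weights = 0.2251, 0.2438, 0.2330, 0.1871, 0.1110.
Ostaria: 0.2251×11.7 + 0.2438×108.4 + 0.2330×175.0 + 0.1871×141.5 + 0.1110×11.1 = 97.5429 per 1 000.
Belmark: 0.2251×9.5 + 0.2438×147.3 + 0.2330×150.3 + 0.1871×164.1 + 0.1110×7.7 = 104.6257 per 1 000.
Difference = 97.5429 − 104.6257 = -7.0828.

-7.08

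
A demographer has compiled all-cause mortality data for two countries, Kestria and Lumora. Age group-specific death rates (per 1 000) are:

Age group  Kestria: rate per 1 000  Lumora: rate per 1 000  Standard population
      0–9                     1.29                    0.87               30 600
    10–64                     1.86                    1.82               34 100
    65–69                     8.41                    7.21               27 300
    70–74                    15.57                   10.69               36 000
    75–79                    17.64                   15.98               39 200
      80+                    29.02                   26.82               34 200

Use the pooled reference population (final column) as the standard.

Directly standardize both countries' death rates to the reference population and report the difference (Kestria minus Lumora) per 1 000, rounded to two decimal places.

1.80

Standard total = 201 400; weights = 0.1519, 0.1693, 0.1356, 0.1787, 0.1946, 0.1698.
Kestria: 0.1519×1.29 + 0.1693×1.86 + 0.1356×8.41 + 0.1787×15.57 + 0.1946×17.64 + 0.1698×29.02 = 12.7954 per 1 000.
Lumora: 0.1519×0.87 + 0.1693×1.82 + 0.1356×7.21 + 0.1787×10.69 + 0.1946×15.98 + 0.1698×26.82 = 10.9931 per 1 000.
Difference = 12.7954 − 10.9931 = 1.8022.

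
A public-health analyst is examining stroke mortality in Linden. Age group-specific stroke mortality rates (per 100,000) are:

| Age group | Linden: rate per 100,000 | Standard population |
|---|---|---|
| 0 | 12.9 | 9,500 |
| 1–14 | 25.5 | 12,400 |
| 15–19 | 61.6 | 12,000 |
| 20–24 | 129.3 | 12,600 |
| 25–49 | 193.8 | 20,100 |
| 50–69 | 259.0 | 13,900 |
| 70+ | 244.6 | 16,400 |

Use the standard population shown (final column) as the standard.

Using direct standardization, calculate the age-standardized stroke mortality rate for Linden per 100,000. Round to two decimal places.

Standard total = 96,900; weights = 0.0980, 0.1280, 0.1238, 0.1300, 0.2074, 0.1434, 0.1692.
Standardized rate: 0.0980×12.9 + 0.1280×25.5 + 0.1238×61.6 + 0.1300×129.3 + 0.2074×193.8 + 0.1434×259.0 + 0.1692×244.6 = 147.7198 per 100,000.

147.72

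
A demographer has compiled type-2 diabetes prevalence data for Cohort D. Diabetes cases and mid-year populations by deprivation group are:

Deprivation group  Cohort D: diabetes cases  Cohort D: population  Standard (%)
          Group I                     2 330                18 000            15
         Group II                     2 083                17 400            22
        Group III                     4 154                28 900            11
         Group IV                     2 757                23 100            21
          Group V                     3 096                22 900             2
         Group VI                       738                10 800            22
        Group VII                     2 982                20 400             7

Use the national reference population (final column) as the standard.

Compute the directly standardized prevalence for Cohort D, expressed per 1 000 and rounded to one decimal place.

114.6

Deprivation-specific rates per 1 000 for Cohort D: 129.444, 119.713, 143.737, 119.351, 135.197, 68.333, 146.176.
Standard weights: 0.15, 0.22, 0.11, 0.21, 0.02, 0.22, 0.07.
Standardized rate: 0.1500×129.444 + 0.2200×119.713 + 0.1100×143.737 + 0.2100×119.351 + 0.0200×135.197 + 0.2200×68.333 + 0.0700×146.176 = 114.5978 per 1 000.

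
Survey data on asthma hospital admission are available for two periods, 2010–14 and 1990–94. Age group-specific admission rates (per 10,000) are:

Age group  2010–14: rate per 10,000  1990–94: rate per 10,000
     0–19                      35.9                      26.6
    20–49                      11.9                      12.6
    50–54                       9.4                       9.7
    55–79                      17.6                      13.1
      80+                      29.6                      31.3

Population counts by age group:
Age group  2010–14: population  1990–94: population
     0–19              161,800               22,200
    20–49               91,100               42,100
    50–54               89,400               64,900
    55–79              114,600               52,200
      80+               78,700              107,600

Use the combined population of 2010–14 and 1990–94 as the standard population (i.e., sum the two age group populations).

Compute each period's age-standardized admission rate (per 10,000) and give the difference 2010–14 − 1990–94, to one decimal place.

2.4

Combined standard total = 824,600; weights = 0.2231, 0.1615, 0.1871, 0.2023, 0.2259.
2010–14: 0.2231×35.9 + 0.1615×11.9 + 0.1871×9.4 + 0.2023×17.6 + 0.2259×29.6 = 21.9394 per 10,000.
1990–94: 0.2231×26.6 + 0.1615×12.6 + 0.1871×9.7 + 0.2023×13.1 + 0.2259×31.3 = 19.5073 per 10,000.
Difference = 21.9394 − 19.5073 = 2.4322.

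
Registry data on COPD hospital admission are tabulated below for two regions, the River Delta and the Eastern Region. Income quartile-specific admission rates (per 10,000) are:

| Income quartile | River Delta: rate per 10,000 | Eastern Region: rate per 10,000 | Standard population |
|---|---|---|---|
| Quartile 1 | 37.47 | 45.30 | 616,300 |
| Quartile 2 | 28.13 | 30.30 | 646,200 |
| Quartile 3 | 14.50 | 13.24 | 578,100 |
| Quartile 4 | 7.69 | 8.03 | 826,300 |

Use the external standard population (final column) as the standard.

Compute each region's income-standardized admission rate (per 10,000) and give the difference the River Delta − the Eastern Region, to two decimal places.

Standard total = 2,666,900; weights = 0.2311, 0.2423, 0.2168, 0.3098.
The River Delta: 0.2311×37.47 + 0.2423×28.13 + 0.2168×14.50 + 0.3098×7.69 = 21.0008 per 10,000.
The Eastern Region: 0.2311×45.30 + 0.2423×30.30 + 0.2168×13.24 + 0.3098×8.03 = 23.1683 per 10,000.
Difference = 21.0008 − 23.1683 = -2.1675.

-2.17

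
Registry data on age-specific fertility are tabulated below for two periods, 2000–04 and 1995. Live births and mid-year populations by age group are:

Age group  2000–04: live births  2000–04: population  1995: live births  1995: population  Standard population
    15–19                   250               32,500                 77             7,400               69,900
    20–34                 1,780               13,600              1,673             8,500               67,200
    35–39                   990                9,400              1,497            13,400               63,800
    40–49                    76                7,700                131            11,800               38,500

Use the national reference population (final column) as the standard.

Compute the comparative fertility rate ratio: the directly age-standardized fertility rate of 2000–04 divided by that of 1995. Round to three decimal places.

0.764

Age-specific rates per 1,000 for 2000–04: 7.692, 130.882, 105.319, 9.870.
For 1995: 10.405, 196.824, 111.716, 11.102.
Standard total = 239,400; weights = 0.2920, 0.2807, 0.2665, 0.1608.
2000–04: 0.2920×7.692 + 0.2807×130.882 + 0.2665×105.319 + 0.1608×9.870 = 68.6397 per 1,000.
1995: 0.2920×10.405 + 0.2807×196.824 + 0.2665×111.716 + 0.1608×11.102 = 89.8446 per 1,000.
Ratio = 68.6397 ÷ 89.8446 = 0.76398.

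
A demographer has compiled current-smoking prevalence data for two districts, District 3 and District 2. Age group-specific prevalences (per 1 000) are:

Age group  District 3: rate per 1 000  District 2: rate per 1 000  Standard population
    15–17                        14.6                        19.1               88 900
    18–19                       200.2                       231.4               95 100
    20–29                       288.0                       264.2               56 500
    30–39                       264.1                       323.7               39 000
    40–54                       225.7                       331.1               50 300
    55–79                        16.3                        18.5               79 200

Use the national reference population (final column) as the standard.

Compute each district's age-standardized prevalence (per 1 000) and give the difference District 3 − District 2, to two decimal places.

-24.02

Standard total = 409 000; weights = 0.2174, 0.2325, 0.1381, 0.0954, 0.1230, 0.1936.
District 3: 0.2174×14.6 + 0.2325×200.2 + 0.1381×288.0 + 0.0954×264.1 + 0.1230×225.7 + 0.1936×16.3 = 145.6052 per 1 000.
District 2: 0.2174×19.1 + 0.2325×231.4 + 0.1381×264.2 + 0.0954×323.7 + 0.1230×331.1 + 0.1936×18.5 = 169.6217 per 1 000.
Difference = 145.6052 − 169.6217 = -24.0165.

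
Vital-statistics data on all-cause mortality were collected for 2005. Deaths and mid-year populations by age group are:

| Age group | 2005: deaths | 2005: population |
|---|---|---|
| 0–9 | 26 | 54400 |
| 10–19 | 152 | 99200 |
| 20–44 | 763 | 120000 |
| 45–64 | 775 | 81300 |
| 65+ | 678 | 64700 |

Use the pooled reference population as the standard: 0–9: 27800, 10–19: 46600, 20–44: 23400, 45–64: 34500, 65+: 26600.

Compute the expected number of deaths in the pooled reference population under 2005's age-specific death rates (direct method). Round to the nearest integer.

Age-specific rates per 1000 for 2005: 0.478, 1.532, 6.358, 9.533, 10.479.
Expected deaths = Σ (standard pop × age-specific rate ÷ 1000)
= 27800×0.478/1000 + 46600×1.532/1000 + 23400×6.358/1000 + 34500×9.533/1000 + 26600×10.479/1000
= 13.29 + 71.40 + 148.78 + 328.87 + 278.74 = 841.09.

841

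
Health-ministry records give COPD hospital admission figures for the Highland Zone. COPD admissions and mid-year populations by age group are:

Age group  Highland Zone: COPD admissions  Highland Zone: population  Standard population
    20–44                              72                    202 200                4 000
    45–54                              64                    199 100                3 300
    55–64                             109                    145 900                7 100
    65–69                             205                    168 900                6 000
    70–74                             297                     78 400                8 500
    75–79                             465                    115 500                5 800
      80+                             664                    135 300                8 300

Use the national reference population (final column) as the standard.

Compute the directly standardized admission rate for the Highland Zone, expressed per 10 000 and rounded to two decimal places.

Age-specific rates per 10 000 for the Highland Zone: 3.56, 3.21, 7.47, 12.14, 37.88, 40.26, 49.08.
Standard total = 43 000; weights = 0.0930, 0.0767, 0.1651, 0.1395, 0.1977, 0.1349, 0.1930.
Standardized rate: 0.0930×3.56 + 0.0767×3.21 + 0.1651×7.47 + 0.1395×12.14 + 0.1977×37.88 + 0.1349×40.26 + 0.1930×49.08 = 25.8967 per 10 000.

25.90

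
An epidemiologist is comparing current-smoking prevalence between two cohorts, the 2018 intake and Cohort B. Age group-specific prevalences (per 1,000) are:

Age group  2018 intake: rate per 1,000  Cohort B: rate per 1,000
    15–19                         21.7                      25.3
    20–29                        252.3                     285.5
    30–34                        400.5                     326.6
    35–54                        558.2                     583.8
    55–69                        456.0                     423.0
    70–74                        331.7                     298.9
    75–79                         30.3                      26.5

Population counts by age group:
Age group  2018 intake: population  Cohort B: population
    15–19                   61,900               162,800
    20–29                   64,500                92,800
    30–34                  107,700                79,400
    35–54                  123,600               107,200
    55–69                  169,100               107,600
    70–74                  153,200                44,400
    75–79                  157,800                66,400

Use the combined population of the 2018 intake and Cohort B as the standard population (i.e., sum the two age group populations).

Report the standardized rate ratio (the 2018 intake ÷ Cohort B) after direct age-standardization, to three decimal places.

Combined standard total = 1,498,400; weights = 0.1500, 0.1050, 0.1249, 0.1540, 0.1847, 0.1319, 0.1496.
The 2018 intake: 0.1500×21.7 + 0.1050×252.3 + 0.1249×400.5 + 0.1540×558.2 + 0.1847×456.0 + 0.1319×331.7 + 0.1496×30.3 = 298.2123 per 1,000.
Cohort B: 0.1500×25.3 + 0.1050×285.5 + 0.1249×326.6 + 0.1540×583.8 + 0.1847×423.0 + 0.1319×298.9 + 0.1496×26.5 = 285.9650 per 1,000.
Ratio = 298.2123 ÷ 285.9650 = 1.04283.

1.043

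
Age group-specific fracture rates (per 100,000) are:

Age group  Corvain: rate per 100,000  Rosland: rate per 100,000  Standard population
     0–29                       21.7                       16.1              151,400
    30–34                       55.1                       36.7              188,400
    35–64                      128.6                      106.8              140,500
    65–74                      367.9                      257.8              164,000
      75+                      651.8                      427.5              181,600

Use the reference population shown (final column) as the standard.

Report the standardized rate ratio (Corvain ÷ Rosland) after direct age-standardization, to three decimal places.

1.459

Standard total = 825,900; weights = 0.1833, 0.2281, 0.1701, 0.1986, 0.2199.
Corvain: 0.1833×21.7 + 0.2281×55.1 + 0.1701×128.6 + 0.1986×367.9 + 0.2199×651.8 = 254.7972 per 100,000.
Rosland: 0.1833×16.1 + 0.2281×36.7 + 0.1701×106.8 + 0.1986×257.8 + 0.2199×427.5 = 174.6827 per 100,000.
Ratio = 254.7972 ÷ 174.6827 = 1.45863.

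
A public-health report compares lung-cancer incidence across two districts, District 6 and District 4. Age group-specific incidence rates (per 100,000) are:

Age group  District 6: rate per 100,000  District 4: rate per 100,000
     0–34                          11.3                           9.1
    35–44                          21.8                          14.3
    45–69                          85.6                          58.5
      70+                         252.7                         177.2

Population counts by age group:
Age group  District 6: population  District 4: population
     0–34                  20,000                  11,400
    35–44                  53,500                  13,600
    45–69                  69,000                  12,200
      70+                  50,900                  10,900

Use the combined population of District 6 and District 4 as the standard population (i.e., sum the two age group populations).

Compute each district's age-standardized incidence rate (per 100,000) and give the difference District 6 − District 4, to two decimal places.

Combined standard total = 241,500; weights = 0.1300, 0.2778, 0.3362, 0.2559.
District 6: 0.1300×11.3 + 0.2778×21.8 + 0.3362×85.6 + 0.2559×252.7 = 100.9738 per 100,000.
District 4: 0.1300×9.1 + 0.2778×14.3 + 0.3362×58.5 + 0.2559×177.2 = 70.1716 per 100,000.
Difference = 100.9738 − 70.1716 = 30.8023.

30.80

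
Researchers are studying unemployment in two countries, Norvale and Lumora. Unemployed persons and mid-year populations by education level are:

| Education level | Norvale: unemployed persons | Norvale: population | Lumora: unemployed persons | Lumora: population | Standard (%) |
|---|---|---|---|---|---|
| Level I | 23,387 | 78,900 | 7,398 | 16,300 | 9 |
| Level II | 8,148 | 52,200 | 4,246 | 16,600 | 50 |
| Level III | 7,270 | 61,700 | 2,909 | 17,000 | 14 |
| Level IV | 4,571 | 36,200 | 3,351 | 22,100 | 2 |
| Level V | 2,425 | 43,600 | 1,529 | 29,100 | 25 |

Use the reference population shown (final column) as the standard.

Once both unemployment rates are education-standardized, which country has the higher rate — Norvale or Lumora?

Lumora

Education-specific rates per 1,000 for Norvale: 296.413, 156.092, 117.828, 126.271, 55.619.
For Lumora: 453.865, 255.783, 171.118, 151.629, 52.543.
Standard weights: 0.09, 0.50, 0.14, 0.02, 0.25.
Norvale: 0.0900×296.413 + 0.5000×156.092 + 0.1400×117.828 + 0.0200×126.271 + 0.2500×55.619 = 137.6493 per 1,000.
Lumora: 0.0900×453.865 + 0.5000×255.783 + 0.1400×171.118 + 0.0200×151.629 + 0.2500×52.543 = 208.8642 per 1,000.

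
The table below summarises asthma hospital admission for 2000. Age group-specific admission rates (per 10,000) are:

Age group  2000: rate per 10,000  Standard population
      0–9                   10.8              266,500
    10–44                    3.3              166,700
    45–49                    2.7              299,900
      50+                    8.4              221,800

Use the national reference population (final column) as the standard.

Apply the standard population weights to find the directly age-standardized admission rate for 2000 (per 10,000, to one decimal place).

6.4

Standard total = 954,900; weights = 0.2791, 0.1746, 0.3141, 0.2323.
Standardized rate: 0.2791×10.8 + 0.1746×3.3 + 0.3141×2.7 + 0.2323×8.4 = 6.3893 per 10,000.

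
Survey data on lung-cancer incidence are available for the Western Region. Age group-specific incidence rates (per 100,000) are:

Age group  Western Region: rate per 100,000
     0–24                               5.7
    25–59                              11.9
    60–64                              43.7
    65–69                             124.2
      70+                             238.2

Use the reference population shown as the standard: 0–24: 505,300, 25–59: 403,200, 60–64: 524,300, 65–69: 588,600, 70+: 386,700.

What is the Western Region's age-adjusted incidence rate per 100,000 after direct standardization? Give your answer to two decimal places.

81.31

Standard total = 2,408,100; weights = 0.2098, 0.1674, 0.2177, 0.2444, 0.1606.
Standardized rate: 0.2098×5.7 + 0.1674×11.9 + 0.2177×43.7 + 0.2444×124.2 + 0.1606×238.2 = 81.3115 per 100,000.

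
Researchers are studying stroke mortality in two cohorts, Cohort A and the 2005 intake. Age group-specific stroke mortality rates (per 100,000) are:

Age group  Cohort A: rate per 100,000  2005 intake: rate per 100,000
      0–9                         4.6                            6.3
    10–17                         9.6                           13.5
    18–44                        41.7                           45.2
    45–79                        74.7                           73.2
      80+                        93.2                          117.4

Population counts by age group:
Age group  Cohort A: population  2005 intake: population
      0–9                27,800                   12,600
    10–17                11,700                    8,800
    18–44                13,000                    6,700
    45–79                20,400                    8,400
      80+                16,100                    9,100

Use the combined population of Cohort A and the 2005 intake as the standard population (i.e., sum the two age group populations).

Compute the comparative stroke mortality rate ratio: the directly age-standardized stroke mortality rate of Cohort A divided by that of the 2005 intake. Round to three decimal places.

0.879

Combined standard total = 134,600; weights = 0.3001, 0.1523, 0.1464, 0.2140, 0.1872.
Cohort A: 0.3001×4.6 + 0.1523×9.6 + 0.1464×41.7 + 0.2140×74.7 + 0.1872×93.2 = 42.3784 per 100,000.
The 2005 intake: 0.3001×6.3 + 0.1523×13.5 + 0.1464×45.2 + 0.2140×73.2 + 0.1872×117.4 = 48.2047 per 100,000.
Ratio = 42.3784 ÷ 48.2047 = 0.87913.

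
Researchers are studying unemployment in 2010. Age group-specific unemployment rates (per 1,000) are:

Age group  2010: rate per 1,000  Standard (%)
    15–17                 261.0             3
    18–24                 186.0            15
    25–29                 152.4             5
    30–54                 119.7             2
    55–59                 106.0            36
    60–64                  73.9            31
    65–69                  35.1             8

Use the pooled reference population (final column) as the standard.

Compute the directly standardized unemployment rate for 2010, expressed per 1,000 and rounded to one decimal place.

Standard weights: 0.03, 0.15, 0.05, 0.02, 0.36, 0.31, 0.08.
Standardized rate: 0.0300×261.0 + 0.1500×186.0 + 0.0500×152.4 + 0.0200×119.7 + 0.3600×106.0 + 0.3100×73.9 + 0.0800×35.1 = 109.6210 per 1,000.

109.6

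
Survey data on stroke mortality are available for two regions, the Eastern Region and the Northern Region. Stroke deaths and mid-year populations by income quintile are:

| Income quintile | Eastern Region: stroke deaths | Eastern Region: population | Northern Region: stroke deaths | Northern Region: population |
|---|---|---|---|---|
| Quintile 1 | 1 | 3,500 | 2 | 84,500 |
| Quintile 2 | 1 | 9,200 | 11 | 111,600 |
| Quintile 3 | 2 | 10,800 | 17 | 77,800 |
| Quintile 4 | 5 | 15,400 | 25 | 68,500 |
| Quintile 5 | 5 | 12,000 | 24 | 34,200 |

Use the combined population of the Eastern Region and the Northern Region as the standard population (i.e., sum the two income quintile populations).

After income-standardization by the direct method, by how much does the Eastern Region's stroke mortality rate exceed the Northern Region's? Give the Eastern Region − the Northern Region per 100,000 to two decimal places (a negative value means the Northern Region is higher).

Income-specific rates per 100,000 for the Eastern Region: 28.57, 10.87, 18.52, 32.47, 41.67.
For the Northern Region: 2.37, 9.86, 21.85, 36.50, 70.18.
Combined standard total = 427,500; weights = 0.2058, 0.2826, 0.2073, 0.1963, 0.1081.
The Eastern Region: 0.2058×28.57 + 0.2826×10.87 + 0.2073×18.52 + 0.1963×32.47 + 0.1081×41.67 = 23.6657 per 100,000.
The Northern Region: 0.2058×2.37 + 0.2826×9.86 + 0.2073×21.85 + 0.1963×36.50 + 0.1081×70.18 = 22.5476 per 100,000.
Difference = 23.6657 − 22.5476 = 1.1181.

1.12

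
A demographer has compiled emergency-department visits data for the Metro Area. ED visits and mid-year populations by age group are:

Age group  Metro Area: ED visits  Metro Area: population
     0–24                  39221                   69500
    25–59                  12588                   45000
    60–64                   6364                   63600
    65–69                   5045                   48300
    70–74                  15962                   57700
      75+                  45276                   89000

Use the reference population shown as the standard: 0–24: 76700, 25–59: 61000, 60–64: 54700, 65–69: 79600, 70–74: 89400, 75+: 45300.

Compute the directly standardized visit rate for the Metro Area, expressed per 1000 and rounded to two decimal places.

299.76

Age-specific rates per 1000 for the Metro Area: 564.331, 279.733, 100.063, 104.451, 276.638, 508.719.
Standard total = 406700; weights = 0.1886, 0.1500, 0.1345, 0.1957, 0.2198, 0.1114.
Standardized rate: 0.1886×564.331 + 0.1500×279.733 + 0.1345×100.063 + 0.1957×104.451 + 0.2198×276.638 + 0.1114×508.719 = 299.7592 per 1000.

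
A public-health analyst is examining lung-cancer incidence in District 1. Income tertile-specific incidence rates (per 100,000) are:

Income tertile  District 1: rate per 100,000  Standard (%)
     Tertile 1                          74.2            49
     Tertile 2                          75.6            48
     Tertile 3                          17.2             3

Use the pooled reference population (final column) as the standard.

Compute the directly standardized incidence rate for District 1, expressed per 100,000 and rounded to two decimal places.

Standard weights: 0.49, 0.48, 0.03.
Standardized rate: 0.4900×74.2 + 0.4800×75.6 + 0.0300×17.2 = 73.1620 per 100,000.

73.16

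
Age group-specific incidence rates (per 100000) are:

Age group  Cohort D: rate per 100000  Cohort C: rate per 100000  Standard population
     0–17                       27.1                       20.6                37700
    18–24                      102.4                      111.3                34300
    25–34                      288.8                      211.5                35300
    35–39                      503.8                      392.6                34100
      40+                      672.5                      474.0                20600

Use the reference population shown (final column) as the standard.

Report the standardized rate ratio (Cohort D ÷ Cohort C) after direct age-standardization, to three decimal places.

Standard total = 162000; weights = 0.2327, 0.2117, 0.2179, 0.2105, 0.1272.
Cohort D: 0.2327×27.1 + 0.2117×102.4 + 0.2179×288.8 + 0.2105×503.8 + 0.1272×672.5 = 282.4797 per 100000.
Cohort C: 0.2327×20.6 + 0.2117×111.3 + 0.2179×211.5 + 0.2105×392.6 + 0.1272×474.0 = 217.3594 per 100000.
Ratio = 282.4797 ÷ 217.3594 = 1.29960.

1.300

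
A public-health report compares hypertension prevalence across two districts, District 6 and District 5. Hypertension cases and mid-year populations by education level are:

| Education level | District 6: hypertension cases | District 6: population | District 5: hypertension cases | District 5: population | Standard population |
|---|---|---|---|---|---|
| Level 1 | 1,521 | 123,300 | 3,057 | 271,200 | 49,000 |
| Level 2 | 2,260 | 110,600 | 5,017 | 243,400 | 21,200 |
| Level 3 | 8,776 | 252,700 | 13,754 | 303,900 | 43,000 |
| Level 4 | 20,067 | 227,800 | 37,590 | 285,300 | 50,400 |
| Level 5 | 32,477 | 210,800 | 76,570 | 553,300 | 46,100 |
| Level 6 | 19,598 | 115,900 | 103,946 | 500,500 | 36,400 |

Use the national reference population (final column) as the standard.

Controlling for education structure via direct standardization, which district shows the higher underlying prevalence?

District 5

Education-specific rates per 1,000 for District 6: 12.336, 20.434, 34.729, 88.090, 154.065, 169.094.
For District 5: 11.272, 20.612, 45.258, 131.756, 138.388, 207.684.
Standard total = 246,100; weights = 0.1991, 0.0861, 0.1747, 0.2048, 0.1873, 0.1479.
District 6: 0.1991×12.336 + 0.0861×20.434 + 0.1747×34.729 + 0.2048×88.090 + 0.1873×154.065 + 0.1479×169.094 = 82.1950 per 1,000.
District 5: 0.1991×11.272 + 0.0861×20.612 + 0.1747×45.258 + 0.2048×131.756 + 0.1873×138.388 + 0.1479×207.684 = 95.5519 per 1,000.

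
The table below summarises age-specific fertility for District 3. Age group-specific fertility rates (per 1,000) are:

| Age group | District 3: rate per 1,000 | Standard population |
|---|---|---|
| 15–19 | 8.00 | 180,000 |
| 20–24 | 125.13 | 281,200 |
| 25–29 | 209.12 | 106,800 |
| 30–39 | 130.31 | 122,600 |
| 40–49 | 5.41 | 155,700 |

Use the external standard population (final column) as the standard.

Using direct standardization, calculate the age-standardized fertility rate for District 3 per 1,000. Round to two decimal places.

89.54

Standard total = 846,300; weights = 0.2127, 0.3323, 0.1262, 0.1449, 0.1840.
Standardized rate: 0.2127×8.00 + 0.3323×125.13 + 0.1262×209.12 + 0.1449×130.31 + 0.1840×5.41 = 89.5414 per 1,000.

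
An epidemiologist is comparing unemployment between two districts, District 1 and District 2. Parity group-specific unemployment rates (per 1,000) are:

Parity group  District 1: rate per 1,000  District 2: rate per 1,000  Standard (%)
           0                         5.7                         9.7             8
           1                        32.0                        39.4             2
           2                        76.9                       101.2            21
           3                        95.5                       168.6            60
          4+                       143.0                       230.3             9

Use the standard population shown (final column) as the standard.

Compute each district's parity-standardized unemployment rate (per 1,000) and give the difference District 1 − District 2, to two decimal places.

-57.29

Standard weights: 0.08, 0.02, 0.21, 0.60, 0.09.
District 1: 0.0800×5.7 + 0.0200×32.0 + 0.2100×76.9 + 0.6000×95.5 + 0.0900×143.0 = 87.4150 per 1,000.
District 2: 0.0800×9.7 + 0.0200×39.4 + 0.2100×101.2 + 0.6000×168.6 + 0.0900×230.3 = 144.7030 per 1,000.
Difference = 87.4150 − 144.7030 = -57.2880.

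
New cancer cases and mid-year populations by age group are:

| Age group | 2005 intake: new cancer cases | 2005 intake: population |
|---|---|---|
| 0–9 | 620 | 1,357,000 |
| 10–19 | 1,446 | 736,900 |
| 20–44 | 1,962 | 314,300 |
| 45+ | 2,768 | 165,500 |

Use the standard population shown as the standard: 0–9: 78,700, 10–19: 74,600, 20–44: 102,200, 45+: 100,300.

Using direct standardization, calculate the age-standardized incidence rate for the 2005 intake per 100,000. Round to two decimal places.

702.04

Age-specific rates per 100,000 for the 2005 intake: 45.69, 196.23, 624.24, 1672.51.
Standard total = 355,800; weights = 0.2212, 0.2097, 0.2872, 0.2819.
Standardized rate: 0.2212×45.69 + 0.2097×196.23 + 0.2872×624.24 + 0.2819×1672.51 = 702.0365 per 100,000.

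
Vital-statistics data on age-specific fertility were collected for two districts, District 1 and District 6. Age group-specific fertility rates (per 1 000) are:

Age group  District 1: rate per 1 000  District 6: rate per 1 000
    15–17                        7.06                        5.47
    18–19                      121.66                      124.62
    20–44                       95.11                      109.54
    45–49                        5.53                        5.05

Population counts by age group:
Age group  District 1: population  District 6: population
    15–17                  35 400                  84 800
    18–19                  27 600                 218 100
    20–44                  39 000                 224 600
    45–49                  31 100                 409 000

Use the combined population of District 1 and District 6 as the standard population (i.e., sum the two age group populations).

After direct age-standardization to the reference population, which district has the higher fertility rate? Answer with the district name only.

District 6

Combined standard total = 1 069 600; weights = 0.1124, 0.2297, 0.2464, 0.4115.
District 1: 0.1124×7.06 + 0.2297×121.66 + 0.2464×95.11 + 0.4115×5.53 = 54.4551 per 1 000.
District 6: 0.1124×5.47 + 0.2297×124.62 + 0.2464×109.54 + 0.4115×5.05 = 58.3151 per 1 000.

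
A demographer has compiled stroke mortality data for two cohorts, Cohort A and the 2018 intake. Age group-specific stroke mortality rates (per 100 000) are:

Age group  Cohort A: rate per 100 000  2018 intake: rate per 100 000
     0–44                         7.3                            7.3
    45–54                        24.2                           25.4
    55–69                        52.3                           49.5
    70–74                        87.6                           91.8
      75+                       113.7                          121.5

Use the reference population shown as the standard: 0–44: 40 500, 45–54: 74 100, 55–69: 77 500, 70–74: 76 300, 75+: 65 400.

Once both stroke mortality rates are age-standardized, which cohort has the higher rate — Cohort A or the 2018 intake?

2018 intake

Standard total = 333 800; weights = 0.1213, 0.2220, 0.2322, 0.2286, 0.1959.
Cohort A: 0.1213×7.3 + 0.2220×24.2 + 0.2322×52.3 + 0.2286×87.6 + 0.1959×113.7 = 60.7010 per 100 000.
The 2018 intake: 0.1213×7.3 + 0.2220×25.4 + 0.2322×49.5 + 0.2286×91.8 + 0.1959×121.5 = 62.8055 per 100 000.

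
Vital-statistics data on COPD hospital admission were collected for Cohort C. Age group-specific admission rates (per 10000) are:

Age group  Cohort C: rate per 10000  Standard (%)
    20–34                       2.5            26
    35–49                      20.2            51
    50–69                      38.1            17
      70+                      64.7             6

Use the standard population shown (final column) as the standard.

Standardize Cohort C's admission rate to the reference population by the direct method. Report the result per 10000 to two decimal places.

Standard weights: 0.26, 0.51, 0.17, 0.06.
Standardized rate: 0.2600×2.5 + 0.5100×20.2 + 0.1700×38.1 + 0.0600×64.7 = 21.3110 per 10000.

21.31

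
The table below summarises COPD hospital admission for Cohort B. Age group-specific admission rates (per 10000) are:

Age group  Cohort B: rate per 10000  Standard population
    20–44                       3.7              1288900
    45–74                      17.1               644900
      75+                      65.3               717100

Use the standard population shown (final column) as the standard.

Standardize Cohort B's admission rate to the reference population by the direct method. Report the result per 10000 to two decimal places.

23.62

Standard total = 2650900; weights = 0.4862, 0.2433, 0.2705.
Standardized rate: 0.4862×3.7 + 0.2433×17.1 + 0.2705×65.3 = 23.6234 per 10000.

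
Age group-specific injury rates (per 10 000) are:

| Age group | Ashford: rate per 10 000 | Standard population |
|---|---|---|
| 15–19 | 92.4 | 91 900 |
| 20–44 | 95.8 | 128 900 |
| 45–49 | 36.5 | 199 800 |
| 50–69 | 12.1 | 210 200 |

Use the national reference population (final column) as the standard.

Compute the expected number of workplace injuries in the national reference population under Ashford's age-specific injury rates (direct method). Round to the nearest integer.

3068

Expected workplace injuries = Σ (standard pop × age-specific rate ÷ 10 000)
= 91 900×92.4/10 000 + 128 900×95.8/10 000 + 199 800×36.5/10 000 + 210 200×12.1/10 000
= 849.16 + 1234.86 + 729.27 + 254.34 = 3067.63.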